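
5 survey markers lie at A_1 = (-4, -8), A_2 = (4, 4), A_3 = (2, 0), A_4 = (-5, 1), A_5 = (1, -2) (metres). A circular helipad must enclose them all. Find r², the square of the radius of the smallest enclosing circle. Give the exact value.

52

The minimum enclosing circle of a finite set is fixed by two of the points (as a diameter) or three (as a circumcircle).
The farthest pair is A_1–A_2 with squared distance 208. The circle on this segment as diameter has centre (0, -2) and r² = 208/4 = 52.
Check A_3: distance² to centre = 8 ≤ 52, so it lies inside.
All remaining points lie in this disk, and no smaller disk contains both endpoints, so this is the minimum enclosing circle.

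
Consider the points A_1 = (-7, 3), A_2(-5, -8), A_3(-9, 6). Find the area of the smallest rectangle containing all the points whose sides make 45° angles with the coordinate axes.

90

In coordinates u = x + y, v = x − y the rectangle is axis-aligned; the map (x,y)→(u,v) scales areas by 2.
u-values: -4, -13, -3; range = -3 − (-13) = 10.
v-values: -10, 3, -15; range = 3 − (-15) = 18.
Area = (10 × 18) / 2 = 90.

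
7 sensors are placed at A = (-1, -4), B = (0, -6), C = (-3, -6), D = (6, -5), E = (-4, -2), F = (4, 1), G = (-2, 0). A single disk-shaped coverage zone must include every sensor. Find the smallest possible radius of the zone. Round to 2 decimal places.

By Welzl's lemma the MEC is supported by two points (diametrically opposite) or three points (on a circumcircle).
The minimum enclosing circle is determined by three boundary points: D, E, F.
Their circumcentre is (19/18, -179/54) with r² = 39785/1458.
The farthest remaining point C is at distance² 34493/1458 ≤ 39785/1458.
r = √(39785/1458) ≈ 5.22.

5.22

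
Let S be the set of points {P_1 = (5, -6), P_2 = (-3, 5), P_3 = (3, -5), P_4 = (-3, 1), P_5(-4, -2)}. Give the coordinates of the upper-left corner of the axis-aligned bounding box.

x-range [-4, 5], y-range [-6, 5].
The upper-left corner is (-4, 5).

(-4, 5)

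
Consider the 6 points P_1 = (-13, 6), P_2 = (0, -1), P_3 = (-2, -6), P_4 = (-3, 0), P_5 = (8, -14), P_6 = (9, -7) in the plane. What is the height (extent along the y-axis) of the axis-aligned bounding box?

max y = 6, min y = -14, so height = 20.

20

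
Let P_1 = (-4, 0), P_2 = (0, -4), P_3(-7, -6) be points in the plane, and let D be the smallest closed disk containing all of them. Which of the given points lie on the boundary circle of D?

P_1, P_2, P_3

Side lengths²: P_1P_2² = 32, P_1P_3² = 45, P_2P_3² = 53.
Since P_2P_3² = 53 < 45 + 32 = 77, the triangle is acute, so the smallest enclosing circle is the circumcircle.
Circumcentre = (-23/6, -23/6), r² = 265/18.
The points at distance exactly r from the centre are P_1, P_2, P_3 — 3 points.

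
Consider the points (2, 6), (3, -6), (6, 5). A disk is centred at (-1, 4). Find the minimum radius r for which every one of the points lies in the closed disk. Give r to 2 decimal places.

The required radius is the distance from (-1, 4) to the farthest point.
Squared distances: 13, 116, 50.
Maximum is 116, attained at (3, -6).
r = √116 ≈ 10.77.

10.77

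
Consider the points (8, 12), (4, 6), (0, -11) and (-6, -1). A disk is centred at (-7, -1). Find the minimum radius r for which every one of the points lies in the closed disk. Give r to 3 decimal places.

The required radius is the distance from (-7, -1) to the farthest point.
Squared distances: 394, 170, 149, 1.
Maximum is 394, attained at (8, 12).
r = √394 ≈ 19.849.

19.849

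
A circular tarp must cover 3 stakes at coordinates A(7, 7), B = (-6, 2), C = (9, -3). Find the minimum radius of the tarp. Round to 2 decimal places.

Side lengths²: AB² = 194, AC² = 104, BC² = 250.
Since BC² = 250 < 194 + 104 = 298, the triangle is acute, so the smallest enclosing circle is the circumcircle.
Circumcentre = (27/14, 11/14), r² = 6305/98.
r = √(6305/98) ≈ 8.02.

8.02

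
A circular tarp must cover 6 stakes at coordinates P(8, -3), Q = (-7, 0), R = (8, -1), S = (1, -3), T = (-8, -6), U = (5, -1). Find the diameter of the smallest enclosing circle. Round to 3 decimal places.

16.763

The minimum enclosing circle of a finite set is fixed by two of the points (as a diameter) or three (as a circumcircle).
The farthest pair is R–T with squared distance 281. The circle on this segment as diameter has centre (0, -3.5) and r² = 281/4 = 70.25.
Check P: distance² to centre = 64.25 ≤ 70.25, so it lies inside.
All remaining points lie in this disk, and no smaller disk contains both endpoints, so this is the minimum enclosing circle.
Diameter = 2r = 2√(70.25) ≈ 16.763.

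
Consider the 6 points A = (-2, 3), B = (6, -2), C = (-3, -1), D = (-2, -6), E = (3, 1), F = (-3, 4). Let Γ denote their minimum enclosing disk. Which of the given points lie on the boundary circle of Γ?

By Welzl's lemma the MEC is supported by two points (diametrically opposite) or three points (on a circumcircle).
The minimum enclosing circle is determined by three boundary points: B, D, F.
Their circumcentre is (5/14, -5/7) with r² = 6565/196.
The farthest remaining point A is at distance² 3793/196 ≤ 6565/196.
The points at distance exactly r from the centre are B, D, F — 3 points.

B, D, F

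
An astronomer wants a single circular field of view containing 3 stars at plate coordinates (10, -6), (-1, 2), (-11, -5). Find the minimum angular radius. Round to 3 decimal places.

10.512

Call the three points A, B, C in the order given.
Side lengths²: AB² = 185, AC² = 442, BC² = 149.
Since AC² = 442 ≥ 185 + 149 = 334, the angle opposite AC is not acute, so the smallest enclosing circle has AC as diameter.
Centre = midpoint of AC = (-0.5, -5.5), r² = 442/4 = 110.5.
r = √(110.5) ≈ 10.512.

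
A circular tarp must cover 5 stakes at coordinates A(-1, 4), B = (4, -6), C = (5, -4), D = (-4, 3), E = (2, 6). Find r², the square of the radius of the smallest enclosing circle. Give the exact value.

26825/676

The minimum enclosing circle of a finite set is fixed by two of the points (as a diameter) or three (as a circumcircle).
The minimum enclosing circle is determined by three boundary points: B, D, E.
Their circumcentre is (18/13, -7/26) with r² = 26825/676.
The farthest remaining point C is at distance² 18245/676 ≤ 26825/676.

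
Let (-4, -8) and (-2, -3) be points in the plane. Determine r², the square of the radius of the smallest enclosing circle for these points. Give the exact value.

The smallest circle enclosing two points has them as diameter endpoints.
Centre = midpoint = (-3, -5.5); r² = |(-4, -8)−(-2, -3)|²/4 = 29/4 = 7.25.

7.25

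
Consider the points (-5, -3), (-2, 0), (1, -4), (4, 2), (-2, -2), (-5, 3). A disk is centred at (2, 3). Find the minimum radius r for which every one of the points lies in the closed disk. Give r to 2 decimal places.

The required radius is the distance from (2, 3) to the farthest point.
Squared distances: 85, 25, 50, 5, 41, 49.
Maximum is 85, attained at (-5, -3).
r = √85 ≈ 9.22.

9.22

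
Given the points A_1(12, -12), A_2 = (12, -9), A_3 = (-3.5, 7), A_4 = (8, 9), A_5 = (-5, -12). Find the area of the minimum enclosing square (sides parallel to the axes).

The bounding box has width 17 and height 21.
An axis-aligned square enclosing the set must have side ≥ max(width, height).
So the minimum side is max(17, 21) = 21.
Area = 21² = 441.

441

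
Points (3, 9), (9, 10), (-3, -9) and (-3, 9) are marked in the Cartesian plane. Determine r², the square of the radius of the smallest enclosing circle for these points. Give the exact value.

126.25

By Welzl's lemma the MEC is supported by two points (diametrically opposite) or three points (on a circumcircle).
The farthest pair is (9, 10)–(-3, -9) with squared distance 505. The circle on this segment as diameter has centre (3, 0.5) and r² = 505/4 = 126.25.
Check (3, 9): distance² to centre = 72.25 ≤ 126.25, so it lies inside.
All remaining points lie in this disk, and no smaller disk contains both endpoints, so this is the minimum enclosing circle.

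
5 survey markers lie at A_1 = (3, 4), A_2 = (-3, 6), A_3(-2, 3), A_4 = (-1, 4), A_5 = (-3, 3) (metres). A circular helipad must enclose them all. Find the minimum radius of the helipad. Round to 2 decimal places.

3.21

The minimum enclosing circle of a finite set is fixed by two of the points (as a diameter) or three (as a circumcircle).
The minimum enclosing circle is determined by three boundary points: A_1, A_2, A_5.
Their circumcentre is (-1/6, 4.5) with r² = 185/18.
The farthest remaining point A_3 is at distance² 101/18 ≤ 185/18.
r = √(185/18) ≈ 3.21.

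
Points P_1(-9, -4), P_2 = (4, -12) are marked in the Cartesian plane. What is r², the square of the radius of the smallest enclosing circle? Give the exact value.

The smallest circle enclosing two points has them as diameter endpoints.
Centre = midpoint = (-2.5, -8); r² = |P_1P_2|²/4 = 233/4 = 58.25.

58.25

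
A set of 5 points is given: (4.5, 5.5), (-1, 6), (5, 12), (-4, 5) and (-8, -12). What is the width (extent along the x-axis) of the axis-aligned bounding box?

13

max x = 5, min x = -8, so width = 13.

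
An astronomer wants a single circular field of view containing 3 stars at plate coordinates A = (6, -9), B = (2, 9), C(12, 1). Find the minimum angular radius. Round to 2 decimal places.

Side lengths²: AB² = 340, AC² = 136, BC² = 164.
Since AB² = 340 ≥ 164 + 136 = 300, the angle opposite AB is not acute, so the smallest enclosing circle has AB as diameter.
Centre = midpoint of AB = (4, 0), r² = 340/4 = 85.
r = √85 ≈ 9.22.

9.22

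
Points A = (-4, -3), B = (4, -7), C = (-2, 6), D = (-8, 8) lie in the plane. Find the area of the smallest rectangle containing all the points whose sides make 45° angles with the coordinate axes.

148.5

In coordinates u = x + y, v = x − y the rectangle is axis-aligned; the map (x,y)→(u,v) scales areas by 2.
u-values: -7, -3, 4, 0; range = 4 − (-7) = 11.
v-values: -1, 11, -8, -16; range = 11 − (-16) = 27.
Area = (11 × 27) / 2 = 148.5.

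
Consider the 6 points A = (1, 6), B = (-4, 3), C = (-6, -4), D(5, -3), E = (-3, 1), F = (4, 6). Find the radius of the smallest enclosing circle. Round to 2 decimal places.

The minimum enclosing circle of a finite set is fixed by two of the points (as a diameter) or three (as a circumcircle).
The minimum enclosing circle is determined by three boundary points: C, D, F.
Their circumcentre is (-0.9, 0.9) with r² = 50.02.
The farthest remaining point A is at distance² 29.62 ≤ 50.02.
r = √(50.02) ≈ 7.07.

7.07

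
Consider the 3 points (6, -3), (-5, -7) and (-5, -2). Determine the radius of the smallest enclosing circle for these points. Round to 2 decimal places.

Call the three points A, B, C in the order given.
Side lengths²: AB² = 137, AC² = 122, BC² = 25.
Since AB² = 137 < 122 + 25 = 147, the triangle is acute, so the smallest enclosing circle is the circumcircle.
Circumcentre = (7/22, -4.5), r² = 8357/242.
r = √(8357/242) ≈ 5.88.

5.88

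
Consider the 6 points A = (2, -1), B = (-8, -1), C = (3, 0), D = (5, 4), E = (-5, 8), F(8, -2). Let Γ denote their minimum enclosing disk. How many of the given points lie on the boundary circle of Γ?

3

A smallest enclosing disk is always determined by at most three of the input points on its boundary.
The minimum enclosing circle is determined by three boundary points: B, E, F.
Their circumcentre is (17/98, 125/98) with r² = 345665/4802.
The farthest remaining point D is at distance² 147509/4802 ≤ 345665/4802.
The points at distance exactly r from the centre are B, E, F — 3 points.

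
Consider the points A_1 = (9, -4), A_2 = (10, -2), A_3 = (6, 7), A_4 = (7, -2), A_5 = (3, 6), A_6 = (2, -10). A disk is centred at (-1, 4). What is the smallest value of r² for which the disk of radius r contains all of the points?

The required radius is the distance from (-1, 4) to the farthest point.
Squared distances: 164, 157, 58, 100, 20, 205.
Maximum is 205, attained at A_6.

205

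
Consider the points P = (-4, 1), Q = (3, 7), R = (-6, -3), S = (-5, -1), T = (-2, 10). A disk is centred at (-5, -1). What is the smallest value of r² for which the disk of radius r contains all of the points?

The required radius is the distance from (-5, -1) to the farthest point.
Squared distances: 5, 128, 5, 0, 130.
Maximum is 130, attained at T.

130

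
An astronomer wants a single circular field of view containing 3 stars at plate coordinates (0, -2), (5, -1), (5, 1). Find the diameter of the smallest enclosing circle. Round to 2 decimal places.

Call the three points A, B, C in the order given.
Side lengths²: AB² = 26, AC² = 34, BC² = 4.
Since AC² = 34 ≥ 26 + 4 = 30, the angle opposite AC is not acute, so the smallest enclosing circle has AC as diameter.
Centre = midpoint of AC = (2.5, -0.5), r² = 34/4 = 8.5.
Diameter = 2r = 2√(8.5) ≈ 5.83.

5.83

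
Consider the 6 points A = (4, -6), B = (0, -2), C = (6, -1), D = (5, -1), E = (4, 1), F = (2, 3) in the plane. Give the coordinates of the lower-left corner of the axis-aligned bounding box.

x-range [0, 6], y-range [-6, 3].
The lower-left corner is (0, -6).

(0, -6)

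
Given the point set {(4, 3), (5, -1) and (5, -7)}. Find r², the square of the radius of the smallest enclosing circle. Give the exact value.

Call the three points A, B, C in the order given.
Side lengths²: AB² = 17, AC² = 101, BC² = 36.
Since AC² = 101 ≥ 36 + 17 = 53, the angle opposite AC is not acute, so the smallest enclosing circle has AC as diameter.
Centre = midpoint of AC = (4.5, -2), r² = 101/4 = 25.25.

25.25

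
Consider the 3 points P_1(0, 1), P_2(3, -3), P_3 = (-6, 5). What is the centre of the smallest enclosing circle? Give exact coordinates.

Side lengths²: P_1P_2² = 25, P_1P_3² = 52, P_2P_3² = 145.
Since P_2P_3² = 145 ≥ 52 + 25 = 77, the angle opposite P_2P_3 is not acute, so the smallest enclosing circle has P_2P_3 as diameter.
Centre = midpoint of P_2P_3 = (-1.5, 1), r² = 145/4 = 36.25.
Centre = (-1.5, 1).

(-1.5, 1)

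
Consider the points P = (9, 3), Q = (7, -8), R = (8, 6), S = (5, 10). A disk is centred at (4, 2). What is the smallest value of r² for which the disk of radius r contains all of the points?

109

The required radius is the distance from (4, 2) to the farthest point.
Squared distances: 26, 109, 32, 65.
Maximum is 109, attained at Q.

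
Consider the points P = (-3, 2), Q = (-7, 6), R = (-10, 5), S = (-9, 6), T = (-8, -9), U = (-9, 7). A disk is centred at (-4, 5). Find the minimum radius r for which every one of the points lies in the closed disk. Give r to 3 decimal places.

The required radius is the distance from (-4, 5) to the farthest point.
Squared distances: 10, 10, 36, 26, 212, 29.
Maximum is 212, attained at T.
r = √212 ≈ 14.560.

14.560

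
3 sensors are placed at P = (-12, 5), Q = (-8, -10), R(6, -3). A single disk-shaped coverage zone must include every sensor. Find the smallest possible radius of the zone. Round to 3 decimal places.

Side lengths²: PQ² = 241, PR² = 388, QR² = 245.
Since PR² = 388 < 245 + 241 = 486, the triangle is acute, so the smallest enclosing circle is the circumcircle.
Circumcentre = (-65/17, -29/34), r² = 116885/1156.
r = √(116885/1156) ≈ 10.055.

10.055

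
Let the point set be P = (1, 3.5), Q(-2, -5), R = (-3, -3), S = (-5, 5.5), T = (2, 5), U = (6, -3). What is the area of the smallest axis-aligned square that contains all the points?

The bounding box has width 11 and height 10.5.
An axis-aligned square enclosing the set must have side ≥ max(width, height).
So the minimum side is max(11, 10.5) = 11.
Area = 11² = 121.

121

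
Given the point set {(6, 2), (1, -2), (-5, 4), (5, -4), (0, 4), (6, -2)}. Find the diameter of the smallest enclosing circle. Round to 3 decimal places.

A smallest enclosing disk is always determined by at most three of the input points on its boundary.
The farthest pair is (-5, 4)–(5, -4) with squared distance 164. The circle on this segment as diameter has centre (0, 0) and r² = 164/4 = 41.
Check (6, 2): distance² to centre = 40 ≤ 41, so it lies inside.
All remaining points lie in this disk, and no smaller disk contains both endpoints, so this is the minimum enclosing circle.
Diameter = 2r = 2√41 ≈ 12.806.

12.806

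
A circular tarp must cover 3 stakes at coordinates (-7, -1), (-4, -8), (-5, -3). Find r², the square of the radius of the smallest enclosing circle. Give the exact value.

14.5

Call the three points A, B, C in the order given.
Side lengths²: AB² = 58, AC² = 8, BC² = 26.
Since AB² = 58 ≥ 26 + 8 = 34, the angle opposite AB is not acute, so the smallest enclosing circle has AB as diameter.
Centre = midpoint of AB = (-5.5, -4.5), r² = 58/4 = 14.5.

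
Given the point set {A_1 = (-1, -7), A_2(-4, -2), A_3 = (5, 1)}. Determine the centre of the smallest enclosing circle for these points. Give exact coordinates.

Side lengths²: A_1A_2² = 34, A_1A_3² = 100, A_2A_3² = 90.
Since A_1A_3² = 100 < 90 + 34 = 124, the triangle is acute, so the smallest enclosing circle is the circumcircle.
Circumcentre = (10/9, -7/3), r² = 2125/81.
Centre = (10/9, -7/3).

(10/9, -7/3)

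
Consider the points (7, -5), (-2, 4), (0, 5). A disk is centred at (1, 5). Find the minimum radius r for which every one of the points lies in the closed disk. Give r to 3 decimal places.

11.662

The required radius is the distance from (1, 5) to the farthest point.
Squared distances: 136, 10, 1.
Maximum is 136, attained at (7, -5).
r = √136 ≈ 11.662.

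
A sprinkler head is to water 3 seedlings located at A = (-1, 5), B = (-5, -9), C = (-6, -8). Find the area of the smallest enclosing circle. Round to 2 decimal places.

166.50

Side lengths²: AB² = 212, AC² = 194, BC² = 2.
Since AB² = 212 ≥ 194 + 2 = 196, the angle opposite AB is not acute, so the smallest enclosing circle has AB as diameter.
Centre = midpoint of AB = (-3, -2), r² = 212/4 = 53.
Area = π·r² = π·53 ≈ 166.50.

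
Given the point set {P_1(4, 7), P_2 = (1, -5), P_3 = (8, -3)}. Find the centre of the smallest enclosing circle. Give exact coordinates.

(81/26, 11/13)

Side lengths²: P_1P_2² = 153, P_1P_3² = 116, P_2P_3² = 53.
Since P_1P_2² = 153 < 116 + 53 = 169, the triangle is acute, so the smallest enclosing circle is the circumcircle.
Circumcentre = (81/26, 11/13), r² = 26129/676.
Centre = (81/26, 11/13).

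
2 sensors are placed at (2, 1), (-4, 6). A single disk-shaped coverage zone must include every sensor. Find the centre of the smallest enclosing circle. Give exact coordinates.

(-1, 3.5)

The smallest circle enclosing two points has them as diameter endpoints.
Centre = midpoint = (-1, 3.5); r² = |(2, 1)−(-4, 6)|²/4 = 61/4 = 15.25.
Centre = (-1, 3.5).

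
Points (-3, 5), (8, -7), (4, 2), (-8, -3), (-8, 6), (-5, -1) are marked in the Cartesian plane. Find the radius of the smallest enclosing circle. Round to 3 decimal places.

10.308

The minimum enclosing circle of a finite set is fixed by two of the points (as a diameter) or three (as a circumcircle).
The farthest pair is (8, -7)–(-8, 6) with squared distance 425. The circle on this segment as diameter has centre (0, -0.5) and r² = 425/4 = 106.25.
Check (-3, 5): distance² to centre = 39.25 ≤ 106.25, so it lies inside.
All remaining points lie in this disk, and no smaller disk contains both endpoints, so this is the minimum enclosing circle.
r = √(106.25) ≈ 10.308.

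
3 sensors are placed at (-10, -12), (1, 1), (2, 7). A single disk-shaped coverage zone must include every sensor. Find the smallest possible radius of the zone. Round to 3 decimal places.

Call the three points A, B, C in the order given.
Side lengths²: AB² = 290, AC² = 505, BC² = 37.
Since AC² = 505 ≥ 290 + 37 = 327, the angle opposite AC is not acute, so the smallest enclosing circle has AC as diameter.
Centre = midpoint of AC = (-4, -2.5), r² = 505/4 = 126.25.
r = √(126.25) ≈ 11.236.

11.236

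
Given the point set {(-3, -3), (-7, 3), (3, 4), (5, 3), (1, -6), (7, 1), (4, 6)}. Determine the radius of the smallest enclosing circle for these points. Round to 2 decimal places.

7.14

The minimum enclosing circle is determined by three boundary points: (-7, 3), (1, -6), (7, 1).
Their circumcentre is (-3/22, 23/22) with r² = 12325/242.
The farthest remaining point (4, 6) is at distance² 10081/242 ≤ 12325/242.
r = √(12325/242) ≈ 7.14.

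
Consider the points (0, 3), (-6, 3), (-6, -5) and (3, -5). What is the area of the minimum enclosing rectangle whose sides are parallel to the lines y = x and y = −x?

119

In coordinates u = x + y, v = x − y the rectangle is axis-aligned; the map (x,y)→(u,v) scales areas by 2.
u-values: 3, -3, -11, -2; range = 3 − (-11) = 14.
v-values: -3, -9, -1, 8; range = 8 − (-9) = 17.
Area = (14 × 17) / 2 = 119.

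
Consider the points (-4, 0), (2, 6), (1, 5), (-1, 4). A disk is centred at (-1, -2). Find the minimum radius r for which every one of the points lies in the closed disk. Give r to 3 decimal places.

8.544

The required radius is the distance from (-1, -2) to the farthest point.
Squared distances: 13, 73, 53, 36.
Maximum is 73, attained at (2, 6).
r = √73 ≈ 8.544.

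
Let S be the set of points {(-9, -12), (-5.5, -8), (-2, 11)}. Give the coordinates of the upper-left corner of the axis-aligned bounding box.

(-9, 11)

x-range [-9, -2], y-range [-12, 11].
The upper-left corner is (-9, 11).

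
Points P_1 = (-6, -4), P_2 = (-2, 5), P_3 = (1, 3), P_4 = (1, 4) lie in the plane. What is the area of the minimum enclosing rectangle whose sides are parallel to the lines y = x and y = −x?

37.5

In coordinates u = x + y, v = x − y the rectangle is axis-aligned; the map (x,y)→(u,v) scales areas by 2.
u-values: -10, 3, 4, 5; range = 5 − (-10) = 15.
v-values: -2, -7, -2, -3; range = -2 − (-7) = 5.
Area = (15 × 5) / 2 = 37.5.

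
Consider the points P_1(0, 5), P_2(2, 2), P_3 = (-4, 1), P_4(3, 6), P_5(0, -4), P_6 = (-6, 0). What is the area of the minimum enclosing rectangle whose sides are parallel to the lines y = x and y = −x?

In coordinates u = x + y, v = x − y the rectangle is axis-aligned; the map (x,y)→(u,v) scales areas by 2.
u-values: 5, 4, -3, 9, -4, -6; range = 9 − (-6) = 15.
v-values: -5, 0, -5, -3, 4, -6; range = 4 − (-6) = 10.
Area = (15 × 10) / 2 = 75.

75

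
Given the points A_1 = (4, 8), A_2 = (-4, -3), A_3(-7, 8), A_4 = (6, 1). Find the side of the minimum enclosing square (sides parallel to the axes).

13

The bounding box has width 13 and height 11.
An axis-aligned square enclosing the set must have side ≥ max(width, height).
So the minimum side is max(13, 11) = 13.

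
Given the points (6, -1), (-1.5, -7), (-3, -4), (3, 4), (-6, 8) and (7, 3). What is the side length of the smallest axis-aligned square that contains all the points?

15

The bounding box has width 13 and height 15.
An axis-aligned square enclosing the set must have side ≥ max(width, height).
So the minimum side is max(13, 15) = 15.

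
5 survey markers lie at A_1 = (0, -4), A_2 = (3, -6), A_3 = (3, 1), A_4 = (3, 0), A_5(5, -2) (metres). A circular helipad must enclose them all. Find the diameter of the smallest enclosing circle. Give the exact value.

7

By Welzl's lemma the MEC is supported by two points (diametrically opposite) or three points (on a circumcircle).
The farthest pair is A_2–A_3 with squared distance 49. The circle on this segment as diameter has centre (3, -2.5) and r² = 49/4 = 12.25.
Check A_1: distance² to centre = 11.25 ≤ 12.25, so it lies inside.
All remaining points lie in this disk, and no smaller disk contains both endpoints, so this is the minimum enclosing circle.
Diameter = 2r = 2√(12.25) = 7.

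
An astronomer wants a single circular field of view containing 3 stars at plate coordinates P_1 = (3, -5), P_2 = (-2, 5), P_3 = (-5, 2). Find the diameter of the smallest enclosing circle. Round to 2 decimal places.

Side lengths²: P_1P_2² = 125, P_1P_3² = 113, P_2P_3² = 18.
Since P_1P_2² = 125 < 113 + 18 = 131, the triangle is acute, so the smallest enclosing circle is the circumcircle.
Circumcentre = (1/6, -1/6), r² = 565/18.
Diameter = 2r = 2√(565/18) ≈ 11.21.

11.21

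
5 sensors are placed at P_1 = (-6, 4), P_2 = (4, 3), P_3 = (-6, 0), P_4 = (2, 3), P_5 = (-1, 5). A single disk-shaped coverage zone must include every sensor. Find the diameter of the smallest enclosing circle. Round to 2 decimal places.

10.49

By Welzl's lemma the MEC is supported by two points (diametrically opposite) or three points (on a circumcircle).
The minimum enclosing circle is determined by three boundary points: P_1, P_2, P_3.
Their circumcentre is (-1.15, 2) with r² = 27.5225.
The farthest remaining point P_4 is at distance² 10.9225 ≤ 27.5225.
Diameter = 2r = 2√(27.5225) ≈ 10.49.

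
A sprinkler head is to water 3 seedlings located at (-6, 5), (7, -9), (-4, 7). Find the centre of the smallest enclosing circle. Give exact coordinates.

Call the three points A, B, C in the order given.
Side lengths²: AB² = 365, AC² = 8, BC² = 377.
Since BC² = 377 ≥ 365 + 8 = 373, the angle opposite BC is not acute, so the smallest enclosing circle has BC as diameter.
Centre = midpoint of BC = (1.5, -1), r² = 377/4 = 94.25.
Centre = (1.5, -1).

(1.5, -1)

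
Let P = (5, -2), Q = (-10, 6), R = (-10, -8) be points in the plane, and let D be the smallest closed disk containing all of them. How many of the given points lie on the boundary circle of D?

Side lengths²: PQ² = 289, PR² = 261, QR² = 196.
Since PQ² = 289 < 261 + 196 = 457, the triangle is acute, so the smallest enclosing circle is the circumcircle.
Circumcentre = (-4.1, -1), r² = 83.81.
The points at distance exactly r from the centre are P, Q, R — 3 points.

3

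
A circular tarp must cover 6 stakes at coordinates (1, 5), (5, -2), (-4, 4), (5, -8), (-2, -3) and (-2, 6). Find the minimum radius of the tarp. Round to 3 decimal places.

7.826

By Welzl's lemma the MEC is supported by two points (diametrically opposite) or three points (on a circumcircle).
The farthest pair is (5, -8)–(-2, 6) with squared distance 245. The circle on this segment as diameter has centre (1.5, -1) and r² = 245/4 = 61.25.
Check (1, 5): distance² to centre = 36.25 ≤ 61.25, so it lies inside.
All remaining points lie in this disk, and no smaller disk contains both endpoints, so this is the minimum enclosing circle.
r = √(61.25) ≈ 7.826.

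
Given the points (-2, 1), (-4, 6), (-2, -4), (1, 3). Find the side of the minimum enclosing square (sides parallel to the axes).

10

The bounding box has width 5 and height 10.
An axis-aligned square enclosing the set must have side ≥ max(width, height).
So the minimum side is max(5, 10) = 10.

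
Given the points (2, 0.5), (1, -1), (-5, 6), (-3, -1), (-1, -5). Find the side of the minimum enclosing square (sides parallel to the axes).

The bounding box has width 7 and height 11.
An axis-aligned square enclosing the set must have side ≥ max(width, height).
So the minimum side is max(7, 11) = 11.

11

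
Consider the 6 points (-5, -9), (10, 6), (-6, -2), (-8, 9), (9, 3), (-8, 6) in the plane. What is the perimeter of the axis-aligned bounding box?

72

Width = max x − min x = 10 − (-8) = 18.
Height = max y − min y = 9 − (-9) = 18.
Perimeter = 2(18 + 18) = 72.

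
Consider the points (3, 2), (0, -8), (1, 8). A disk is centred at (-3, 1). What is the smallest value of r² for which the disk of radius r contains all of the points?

90

The required radius is the distance from (-3, 1) to the farthest point.
Squared distances: 37, 90, 65.
Maximum is 90, attained at (0, -8).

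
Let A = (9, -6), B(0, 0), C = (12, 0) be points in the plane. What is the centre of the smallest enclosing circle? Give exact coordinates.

(6, -0.75)

Side lengths²: AB² = 117, AC² = 45, BC² = 144.
Since BC² = 144 < 117 + 45 = 162, the triangle is acute, so the smallest enclosing circle is the circumcircle.
Circumcentre = (6, -0.75), r² = 36.5625.
Centre = (6, -0.75).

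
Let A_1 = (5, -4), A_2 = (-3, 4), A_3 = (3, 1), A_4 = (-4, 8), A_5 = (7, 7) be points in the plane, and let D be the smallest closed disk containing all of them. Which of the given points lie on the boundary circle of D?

A_1, A_4, A_5

The minimum enclosing circle is determined by three boundary points: A_1, A_4, A_5.
Their circumcentre is (85/82, 197/82) with r² = 190625/3362.
The farthest remaining point A_2 is at distance² 63361/3362 ≤ 190625/3362.
The points at distance exactly r from the centre are A_1, A_4, A_5 — 3 points.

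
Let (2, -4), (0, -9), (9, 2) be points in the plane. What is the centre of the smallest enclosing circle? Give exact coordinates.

Call the three points A, B, C in the order given.
Side lengths²: AB² = 29, AC² = 85, BC² = 202.
Since BC² = 202 ≥ 85 + 29 = 114, the angle opposite BC is not acute, so the smallest enclosing circle has BC as diameter.
Centre = midpoint of BC = (4.5, -3.5), r² = 202/4 = 50.5.
Centre = (4.5, -3.5).

(4.5, -3.5)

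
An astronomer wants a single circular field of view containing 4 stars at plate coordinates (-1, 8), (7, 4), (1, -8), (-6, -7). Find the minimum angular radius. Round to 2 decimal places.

8.60

The minimum enclosing circle of a finite set is fixed by two of the points (as a diameter) or three (as a circumcircle).
The minimum enclosing circle is determined by three boundary points: (-1, 8), (7, 4), (-6, -7).
Their circumcentre is (-2/7, -4/7) with r² = 3625/49.
The farthest remaining point (1, -8) is at distance² 2785/49 ≤ 3625/49.
r = √(3625/49) ≈ 8.60.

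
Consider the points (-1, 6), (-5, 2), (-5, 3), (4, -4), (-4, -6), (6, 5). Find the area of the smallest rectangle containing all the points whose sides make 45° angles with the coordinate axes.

In coordinates u = x + y, v = x − y the rectangle is axis-aligned; the map (x,y)→(u,v) scales areas by 2.
u-values: 5, -3, -2, 0, -10, 11; range = 11 − (-10) = 21.
v-values: -7, -7, -8, 8, 2, 1; range = 8 − (-8) = 16.
Area = (21 × 16) / 2 = 168.

168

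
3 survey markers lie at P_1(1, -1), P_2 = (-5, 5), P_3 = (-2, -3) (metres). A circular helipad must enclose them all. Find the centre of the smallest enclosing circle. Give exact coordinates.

(-2.7, 1.3)

Side lengths²: P_1P_2² = 72, P_1P_3² = 13, P_2P_3² = 73.
Since P_2P_3² = 73 < 72 + 13 = 85, the triangle is acute, so the smallest enclosing circle is the circumcircle.
Circumcentre = (-2.7, 1.3), r² = 18.98.
Centre = (-2.7, 1.3).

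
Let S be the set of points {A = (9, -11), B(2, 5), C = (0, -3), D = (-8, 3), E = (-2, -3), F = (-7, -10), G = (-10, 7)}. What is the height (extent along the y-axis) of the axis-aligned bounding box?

18

max y = 7, min y = -11, so height = 18.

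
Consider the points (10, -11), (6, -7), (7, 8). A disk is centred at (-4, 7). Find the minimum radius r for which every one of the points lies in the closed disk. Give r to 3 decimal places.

The required radius is the distance from (-4, 7) to the farthest point.
Squared distances: 520, 296, 122.
Maximum is 520, attained at (10, -11).
r = √520 ≈ 22.804.

22.804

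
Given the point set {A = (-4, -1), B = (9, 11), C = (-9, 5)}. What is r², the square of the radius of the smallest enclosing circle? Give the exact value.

95465/1058

Side lengths²: AB² = 313, AC² = 61, BC² = 360.
Since BC² = 360 < 313 + 61 = 374, the triangle is acute, so the smallest enclosing circle is the circumcircle.
Circumcentre = (7/46, 347/46), r² = 95465/1058.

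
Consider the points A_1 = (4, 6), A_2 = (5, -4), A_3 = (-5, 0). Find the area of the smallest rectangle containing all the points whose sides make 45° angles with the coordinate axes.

In coordinates u = x + y, v = x − y the rectangle is axis-aligned; the map (x,y)→(u,v) scales areas by 2.
u-values: 10, 1, -5; range = 10 − (-5) = 15.
v-values: -2, 9, -5; range = 9 − (-5) = 14.
Area = (15 × 14) / 2 = 105.

105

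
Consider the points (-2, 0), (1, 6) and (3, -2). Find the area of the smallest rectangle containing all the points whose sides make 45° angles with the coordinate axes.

In coordinates u = x + y, v = x − y the rectangle is axis-aligned; the map (x,y)→(u,v) scales areas by 2.
u-values: -2, 7, 1; range = 7 − (-2) = 9.
v-values: -2, -5, 5; range = 5 − (-5) = 10.
Area = (9 × 10) / 2 = 45.

45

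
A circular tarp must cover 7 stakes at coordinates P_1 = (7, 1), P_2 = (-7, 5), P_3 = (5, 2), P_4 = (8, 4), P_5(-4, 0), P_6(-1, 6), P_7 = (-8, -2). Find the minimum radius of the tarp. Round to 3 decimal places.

8.544

The farthest pair is P_4–P_7 with squared distance 292. The circle on this segment as diameter has centre (0, 1) and r² = 292/4 = 73.
Check P_1: distance² to centre = 49 ≤ 73, so it lies inside.
All remaining points lie in this disk, and no smaller disk contains both endpoints, so this is the minimum enclosing circle.
r = √73 ≈ 8.544.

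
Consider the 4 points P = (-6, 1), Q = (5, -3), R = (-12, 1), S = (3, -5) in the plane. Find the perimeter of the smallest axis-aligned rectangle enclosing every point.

Width = max x − min x = 5 − (-12) = 17.
Height = max y − min y = 1 − (-5) = 6.
Perimeter = 2(17 + 6) = 46.

46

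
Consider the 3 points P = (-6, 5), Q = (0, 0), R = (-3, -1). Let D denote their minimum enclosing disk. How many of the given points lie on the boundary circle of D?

2

Side lengths²: PQ² = 61, PR² = 45, QR² = 10.
Since PQ² = 61 ≥ 45 + 10 = 55, the angle opposite PQ is not acute, so the smallest enclosing circle has PQ as diameter.
Centre = midpoint of PQ = (-3, 2.5), r² = 61/4 = 15.25.
The points at distance exactly r from the centre are P, Q — 2 points.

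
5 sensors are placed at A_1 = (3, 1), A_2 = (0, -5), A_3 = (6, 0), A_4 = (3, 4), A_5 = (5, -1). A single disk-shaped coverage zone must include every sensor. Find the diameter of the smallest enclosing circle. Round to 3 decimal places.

The farthest pair is A_2–A_4 with squared distance 90. The circle on this segment as diameter has centre (1.5, -0.5) and r² = 90/4 = 22.5.
Check A_1: distance² to centre = 4.5 ≤ 22.5, so it lies inside.
All remaining points lie in this disk, and no smaller disk contains both endpoints, so this is the minimum enclosing circle.
Diameter = 2r = 2√(22.5) ≈ 9.487.

9.487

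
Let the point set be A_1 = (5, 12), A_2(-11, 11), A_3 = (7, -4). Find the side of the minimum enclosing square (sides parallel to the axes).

The bounding box has width 18 and height 16.
An axis-aligned square enclosing the set must have side ≥ max(width, height).
So the minimum side is max(18, 16) = 18.

18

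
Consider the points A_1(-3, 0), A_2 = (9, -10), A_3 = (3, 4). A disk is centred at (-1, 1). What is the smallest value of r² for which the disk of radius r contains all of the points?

The required radius is the distance from (-1, 1) to the farthest point.
Squared distances: 5, 221, 25.
Maximum is 221, attained at A_2.

221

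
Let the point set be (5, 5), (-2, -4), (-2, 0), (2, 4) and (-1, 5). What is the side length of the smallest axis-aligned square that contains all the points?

9

The bounding box has width 7 and height 9.
An axis-aligned square enclosing the set must have side ≥ max(width, height).
So the minimum side is max(7, 9) = 9.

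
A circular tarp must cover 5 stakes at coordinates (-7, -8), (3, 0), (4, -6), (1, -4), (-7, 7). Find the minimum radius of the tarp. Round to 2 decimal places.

8.65

By Welzl's lemma the MEC is supported by two points (diametrically opposite) or three points (on a circumcircle).
The minimum enclosing circle is determined by three boundary points: (-7, -8), (4, -6), (-7, 7).
Their circumcentre is (-59/22, -0.5) with r² = 18125/242.
The farthest remaining point (3, 0) is at distance² 7873/242 ≤ 18125/242.
r = √(18125/242) ≈ 8.65.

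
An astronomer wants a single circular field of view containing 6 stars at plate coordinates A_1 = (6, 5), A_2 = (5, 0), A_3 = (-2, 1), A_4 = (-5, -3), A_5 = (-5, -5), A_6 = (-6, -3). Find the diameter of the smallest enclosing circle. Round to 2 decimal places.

14.87

By Welzl's lemma the MEC is supported by two points (diametrically opposite) or three points (on a circumcircle).
The farthest pair is A_1–A_5 with squared distance 221. The circle on this segment as diameter has centre (0.5, 0) and r² = 221/4 = 55.25.
Check A_2: distance² to centre = 20.25 ≤ 55.25, so it lies inside.
All remaining points lie in this disk, and no smaller disk contains both endpoints, so this is the minimum enclosing circle.
Diameter = 2r = 2√(55.25) ≈ 14.87.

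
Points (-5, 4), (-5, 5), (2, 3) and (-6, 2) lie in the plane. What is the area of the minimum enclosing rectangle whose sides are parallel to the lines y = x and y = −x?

40.5

In coordinates u = x + y, v = x − y the rectangle is axis-aligned; the map (x,y)→(u,v) scales areas by 2.
u-values: -1, 0, 5, -4; range = 5 − (-4) = 9.
v-values: -9, -10, -1, -8; range = -1 − (-10) = 9.
Area = (9 × 9) / 2 = 40.5.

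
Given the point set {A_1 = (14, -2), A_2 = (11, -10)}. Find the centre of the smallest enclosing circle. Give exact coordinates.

The smallest circle enclosing two points has them as diameter endpoints.
Centre = midpoint = (12.5, -6); r² = |A_1A_2|²/4 = 73/4 = 18.25.
Centre = (12.5, -6).

(12.5, -6)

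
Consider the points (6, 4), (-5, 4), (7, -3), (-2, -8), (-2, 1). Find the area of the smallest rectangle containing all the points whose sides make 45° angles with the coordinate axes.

190

In coordinates u = x + y, v = x − y the rectangle is axis-aligned; the map (x,y)→(u,v) scales areas by 2.
u-values: 10, -1, 4, -10, -1; range = 10 − (-10) = 20.
v-values: 2, -9, 10, 6, -3; range = 10 − (-9) = 19.
Area = (20 × 19) / 2 = 190.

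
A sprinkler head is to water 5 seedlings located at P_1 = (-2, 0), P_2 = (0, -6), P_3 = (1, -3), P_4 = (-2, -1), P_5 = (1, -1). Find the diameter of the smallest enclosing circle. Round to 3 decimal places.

A smallest enclosing disk is always determined by at most three of the input points on its boundary.
The farthest pair is P_1–P_2 with squared distance 40. The circle on this segment as diameter has centre (-1, -3) and r² = 40/4 = 10.
Check P_3: distance² to centre = 4 ≤ 10, so it lies inside.
All remaining points lie in this disk, and no smaller disk contains both endpoints, so this is the minimum enclosing circle.
Diameter = 2r = 2√10 ≈ 6.325.

6.325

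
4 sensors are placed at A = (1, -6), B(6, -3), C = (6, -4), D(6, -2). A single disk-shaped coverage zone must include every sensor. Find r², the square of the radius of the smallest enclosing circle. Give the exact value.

The farthest pair is A–D with squared distance 41. The circle on this segment as diameter has centre (3.5, -4) and r² = 41/4 = 10.25.
Check B: distance² to centre = 7.25 ≤ 10.25, so it lies inside.
All remaining points lie in this disk, and no smaller disk contains both endpoints, so this is the minimum enclosing circle.

10.25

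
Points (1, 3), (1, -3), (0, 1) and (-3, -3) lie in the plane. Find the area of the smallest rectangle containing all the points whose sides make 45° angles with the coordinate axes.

In coordinates u = x + y, v = x − y the rectangle is axis-aligned; the map (x,y)→(u,v) scales areas by 2.
u-values: 4, -2, 1, -6; range = 4 − (-6) = 10.
v-values: -2, 4, -1, 0; range = 4 − (-2) = 6.
Area = (10 × 6) / 2 = 30.

30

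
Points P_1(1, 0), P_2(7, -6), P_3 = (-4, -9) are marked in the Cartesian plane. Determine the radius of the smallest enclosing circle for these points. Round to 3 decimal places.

5.929

Side lengths²: P_1P_2² = 72, P_1P_3² = 106, P_2P_3² = 130.
Since P_2P_3² = 130 < 106 + 72 = 178, the triangle is acute, so the smallest enclosing circle is the circumcircle.
Circumcentre = (15/14, -83/14), r² = 3445/98.
r = √(3445/98) ≈ 5.929.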